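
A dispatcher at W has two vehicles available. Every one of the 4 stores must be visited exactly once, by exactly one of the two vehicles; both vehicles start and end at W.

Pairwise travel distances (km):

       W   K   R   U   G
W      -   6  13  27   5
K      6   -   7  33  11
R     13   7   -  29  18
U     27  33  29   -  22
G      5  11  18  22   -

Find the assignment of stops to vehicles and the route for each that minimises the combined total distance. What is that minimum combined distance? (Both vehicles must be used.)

There are 2^3 − 1 = 7 ways to divide the 4 stops into two non-empty groups. For each, the best each vehicle can do is its own shortest tour through its group:
  {K} + {R, U, G}: 12 + 69 = 81
  {R} + {K, U, G}: 26 + 66 = 92
  {K, R} + {U, G}: 26 + 54 = 80
  {U} + {K, R, G}: 54 + 36 = 90
  {K, U} + {R, G}: 66 + 36 = 102
  {R, U} + {K, G}: 69 + 22 = 91
  … (7 splits in total)
  {K, R, U} + {G}: 69 + 10 = 79  ← best
Best: vehicle 1 W → K → R → U → W = 69; vehicle 2 W → G → W = 10; combined 79.

79 km — the smallest possible combined total.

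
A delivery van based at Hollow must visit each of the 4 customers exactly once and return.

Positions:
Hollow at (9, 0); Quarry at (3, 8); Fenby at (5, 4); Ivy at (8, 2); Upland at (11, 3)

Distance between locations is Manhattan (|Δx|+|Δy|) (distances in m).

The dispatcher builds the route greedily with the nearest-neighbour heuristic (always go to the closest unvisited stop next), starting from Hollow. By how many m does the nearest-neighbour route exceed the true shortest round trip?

Excess over optimum: 2 m.

Hollow: Ivy=3, Upland=5, Fenby=8, Quarry=14 ⇒ Ivy
Ivy: Upland=4, Fenby=5, Quarry=11 ⇒ Upland
Upland: Fenby=7, Quarry=13 ⇒ Fenby
Fenby: Quarry=6 ⇒ Quarry
NN route Hollow → Ivy → Upland → Fenby → Quarry → Hollow costs 34.
Optimal: Hollow → Ivy → Quarry → Fenby → Upland → Hollow costs 32 (by enumerating all 12 distinct tours).
Excess = 34 − 32 = 2.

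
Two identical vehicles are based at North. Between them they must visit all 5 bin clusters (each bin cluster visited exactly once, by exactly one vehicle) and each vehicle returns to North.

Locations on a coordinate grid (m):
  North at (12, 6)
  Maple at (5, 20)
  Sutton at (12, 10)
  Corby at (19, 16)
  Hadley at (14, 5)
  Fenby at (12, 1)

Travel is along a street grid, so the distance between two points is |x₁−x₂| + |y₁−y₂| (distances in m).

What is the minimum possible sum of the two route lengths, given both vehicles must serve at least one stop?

There are 2^4 − 1 = 15 ways to divide the 5 stops into two non-empty groups. For each, the best each vehicle can do is its own shortest tour through its group:
  {Maple} + {Sutton, Corby, Hadley, Fenby}: 42 + 44 = 86
  {Sutton} + {Maple, Corby, Hadley, Fenby}: 8 + 66 = 74
  {Maple, Sutton} + {Corby, Hadley, Fenby}: 42 + 44 = 86
  {Corby} + {Maple, Sutton, Hadley, Fenby}: 34 + 56 = 90
  {Maple, Corby} + {Sutton, Hadley, Fenby}: 56 + 22 = 78
  {Sutton, Corby} + {Maple, Hadley, Fenby}: 34 + 56 = 90
  … (15 splits in total)
  {Maple, Sutton, Corby, Hadley} + {Fenby}: 58 + 10 = 68  ← best
Best: vehicle 1 North → Sutton → Maple → Corby → Hadley → North = 58; vehicle 2 North → Fenby → North = 10; combined 68.

Minimum combined distance: 68 m.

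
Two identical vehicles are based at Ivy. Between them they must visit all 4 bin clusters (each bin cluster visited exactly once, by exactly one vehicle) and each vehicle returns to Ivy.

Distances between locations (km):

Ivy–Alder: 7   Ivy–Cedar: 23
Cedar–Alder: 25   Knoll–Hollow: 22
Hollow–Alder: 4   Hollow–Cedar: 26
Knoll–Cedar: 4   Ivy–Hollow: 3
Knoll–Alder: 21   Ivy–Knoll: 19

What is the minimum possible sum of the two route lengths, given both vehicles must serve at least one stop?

Minimum combined distance: 60 km.

There are 2^3 − 1 = 7 ways to divide the 4 stops into two non-empty groups. For each, the best each vehicle can do is its own shortest tour through its group:
  {Knoll} + {Hollow, Cedar, Alder}: 38 + 55 = 93
  {Hollow} + {Knoll, Cedar, Alder}: 6 + 55 = 61
  {Knoll, Hollow} + {Cedar, Alder}: 44 + 55 = 99
  {Cedar} + {Knoll, Hollow, Alder}: 46 + 47 = 93
  {Knoll, Cedar} + {Hollow, Alder}: 46 + 14 = 60
  {Hollow, Cedar} + {Knoll, Alder}: 52 + 47 = 99
  … (7 splits in total)
Best: vehicle 1 Ivy → Knoll → Cedar → Ivy = 46; vehicle 2 Ivy → Hollow → Alder → Ivy = 14; combined 60.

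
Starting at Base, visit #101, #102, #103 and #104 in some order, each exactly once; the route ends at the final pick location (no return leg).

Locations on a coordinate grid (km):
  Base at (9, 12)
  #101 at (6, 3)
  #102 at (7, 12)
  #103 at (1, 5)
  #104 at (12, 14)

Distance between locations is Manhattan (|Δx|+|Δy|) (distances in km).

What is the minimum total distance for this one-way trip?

Shortest open route: 29 km.

There are 4! = 24 possible orderings.
Base - #101 - #102 - #103 - #104: 12+10+13+20 = 55
Base - #101 - #102 - #104 - #103: 12+10+7+20 = 49
Base - #101 - #103 - #102 - #104: 12+7+13+7 = 39
Base - #101 - #103 - #104 - #102: 12+7+20+7 = 46
Base - #101 - #104 - #102 - #103: 12+17+7+13 = 49
Base - #101 - #104 - #103 - #102: 12+17+20+13 = 62
Base - #102 - #101 - #103 - #104: 2+10+7+20 = 39
Base - #102 - #101 - #104 - #103: 2+10+17+20 = 49
Base - #102 - #103 - #101 - #104: 2+13+7+17 = 39
Base - #102 - #103 - #104 - #101: 2+13+20+17 = 52
Base - #102 - #104 - #101 - #103: 2+7+17+7 = 33
Base - #102 - #104 - #103 - #101: 2+7+20+7 = 36
Base - #103 - #101 - #102 - #104: 15+7+10+7 = 39
Base - #103 - #101 - #104 - #102: 15+7+17+7 = 46
… (10 more)
Base - #104 - #102 - #101 - #103: 5+7+10+7 = 29  ← best
The minimum is 29.
One shortest path: Base → #104 → #102 → #101 → #103.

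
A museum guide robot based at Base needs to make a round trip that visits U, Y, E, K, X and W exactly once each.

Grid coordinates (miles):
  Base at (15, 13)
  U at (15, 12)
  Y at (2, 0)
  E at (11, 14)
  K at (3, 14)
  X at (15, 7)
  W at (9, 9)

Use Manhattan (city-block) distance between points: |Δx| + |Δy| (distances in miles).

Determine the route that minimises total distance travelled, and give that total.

With 6 stops there are 6!/2 = 360 distinct round trips (a route and its reverse cost the same).
Base - U - Y - E - K - X - W - Base: 1+25+23+8+19+8+10 = 94
Base - U - Y - E - K - W - X - Base: 1+25+23+8+11+8+6 = 82
Base - U - Y - E - X - K - W - Base: 1+25+23+11+19+11+10 = 100
Base - U - Y - E - X - W - K - Base: 1+25+23+11+8+11+13 = 92
Base - U - Y - E - W - K - X - Base: 1+25+23+7+11+19+6 = 92
Base - U - Y - E - W - X - K - Base: 1+25+23+7+8+19+13 = 96
Base - U - Y - K - E - X - W - Base: 1+25+15+8+11+8+10 = 78
Base - U - Y - K - E - W - X - Base: 1+25+15+8+7+8+6 = 70
… (352 more)
Base - U - X - W - Y - K - E - Base: 1+5+8+16+15+8+5 = 58  ← best
The minimum is 58.
One optimal route: Base → U → X → W → Y → K → E → Base (or its reverse).

Shortest round trip = 58 miles.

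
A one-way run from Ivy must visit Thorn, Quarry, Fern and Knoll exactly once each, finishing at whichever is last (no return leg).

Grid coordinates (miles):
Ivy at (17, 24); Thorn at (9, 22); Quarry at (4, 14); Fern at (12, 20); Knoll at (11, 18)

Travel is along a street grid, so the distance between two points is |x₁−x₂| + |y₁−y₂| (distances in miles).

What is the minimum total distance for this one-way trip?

There are 4! = 24 possible orderings.
Ivy → Thorn → Quarry → Fern → Knoll: 10+13+14+3 = 40
Ivy → Thorn → Quarry → Knoll → Fern: 10+13+11+3 = 37
Ivy → Thorn → Fern → Quarry → Knoll: 10+5+14+11 = 40
Ivy → Thorn → Fern → Knoll → Quarry: 10+5+3+11 = 29
Ivy → Thorn → Knoll → Quarry → Fern: 10+6+11+14 = 41
Ivy → Thorn → Knoll → Fern → Quarry: 10+6+3+14 = 33
Ivy → Quarry → Thorn → Fern → Knoll: 23+13+5+3 = 44
Ivy → Quarry → Thorn → Knoll → Fern: 23+13+6+3 = 45
Ivy → Quarry → Fern → Thorn → Knoll: 23+14+5+6 = 48
Ivy → Quarry → Fern → Knoll → Thorn: 23+14+3+6 = 46
Ivy → Quarry → Knoll → Thorn → Fern: 23+11+6+5 = 45
Ivy → Quarry → Knoll → Fern → Thorn: 23+11+3+5 = 42
Ivy → Fern → Thorn → Quarry → Knoll: 9+5+13+11 = 38
Ivy → Fern → Thorn → Knoll → Quarry: 9+5+6+11 = 31
… (10 more)
The minimum is 29.
One shortest path: Ivy → Thorn → Fern → Knoll → Quarry.

29 miles — the minimum one-way total.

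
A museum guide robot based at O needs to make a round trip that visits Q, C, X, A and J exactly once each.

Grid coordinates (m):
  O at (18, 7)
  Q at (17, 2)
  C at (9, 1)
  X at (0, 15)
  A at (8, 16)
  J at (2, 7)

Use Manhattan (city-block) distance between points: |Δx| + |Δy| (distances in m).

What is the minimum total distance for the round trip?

There are 60 distinct closed tours to check (reversals are equivalent).
O-Q-C-X-A-J-O: 6+9+23+9+15+16 = 78
O-Q-C-X-J-A-O: 6+9+23+10+15+19 = 82
O-Q-C-A-X-J-O: 6+9+16+9+10+16 = 66
O-Q-C-A-J-X-O: 6+9+16+15+10+26 = 82
O-Q-C-J-X-A-O: 6+9+13+10+9+19 = 66
O-Q-C-J-A-X-O: 6+9+13+15+9+26 = 78
O-Q-X-C-A-J-O: 6+30+23+16+15+16 = 106
O-Q-X-C-J-A-O: 6+30+23+13+15+19 = 106
O-Q-X-A-C-J-O: 6+30+9+16+13+16 = 90
O-Q-X-A-J-C-O: 6+30+9+15+13+15 = 88
O-Q-X-J-C-A-O: 6+30+10+13+16+19 = 94
O-Q-X-J-A-C-O: 6+30+10+15+16+15 = 92
O-Q-A-C-X-J-O: 6+23+16+23+10+16 = 94
O-Q-A-C-J-X-O: 6+23+16+13+10+26 = 94
… (46 more)
The minimum is 66.
One optimal route: O → Q → C → A → X → J → O (or its reverse).

Shortest round trip = 66 m.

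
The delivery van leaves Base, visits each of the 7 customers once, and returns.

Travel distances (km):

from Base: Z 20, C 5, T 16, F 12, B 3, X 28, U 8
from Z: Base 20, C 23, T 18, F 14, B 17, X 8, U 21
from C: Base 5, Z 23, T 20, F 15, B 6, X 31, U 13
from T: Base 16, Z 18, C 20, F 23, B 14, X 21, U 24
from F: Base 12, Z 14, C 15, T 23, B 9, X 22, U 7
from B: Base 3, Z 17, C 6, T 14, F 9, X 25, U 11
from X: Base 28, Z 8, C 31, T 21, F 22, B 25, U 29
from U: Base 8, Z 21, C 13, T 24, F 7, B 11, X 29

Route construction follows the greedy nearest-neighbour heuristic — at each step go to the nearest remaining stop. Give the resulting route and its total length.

At Base the remaining stops are B 3, C 5, U 8, F 12, T 16, Z 20, X 28; go to B.
At B the remaining stops are C 6, F 9, U 11, T 14, Z 17, X 25; go to C.
At C the remaining stops are U 13, F 15, T 20, Z 23, X 31; go to U.
At U the remaining stops are F 7, Z 21, T 24, X 29; go to F.
At F the remaining stops are Z 14, X 22, T 23; go to Z.
At Z the remaining stops are X 8, T 18; go to X.
At X the remaining stops are T 21; go to T.
Return T→Base: 16.
Total = 3 + 6 + 13 + 7 + 14 + 8 + 21 + 16 = 88.

Nearest-neighbour total = 88 km; route Base → B → C → U → F → Z → X → T → Base.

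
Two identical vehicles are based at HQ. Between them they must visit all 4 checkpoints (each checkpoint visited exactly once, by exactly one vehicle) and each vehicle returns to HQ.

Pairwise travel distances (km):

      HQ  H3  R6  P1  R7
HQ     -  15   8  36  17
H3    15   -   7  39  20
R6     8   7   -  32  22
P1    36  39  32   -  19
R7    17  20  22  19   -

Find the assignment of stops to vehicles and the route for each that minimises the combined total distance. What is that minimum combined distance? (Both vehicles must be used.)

102 km — the smallest possible combined total.

There are 2^3 − 1 = 7 ways to divide the 4 stops into two non-empty groups. For each, the best each vehicle can do is its own shortest tour through its group:
  {H3} + {R6, P1, R7}: 30 + 76 = 106
  {R6} + {H3, P1, R7}: 16 + 90 = 106
  {H3, R6} + {P1, R7}: 30 + 72 = 102
  {P1} + {H3, R6, R7}: 72 + 52 = 124
  {H3, P1} + {R6, R7}: 90 + 47 = 137
  {R6, P1} + {H3, R7}: 76 + 52 = 128
  … (7 splits in total)
Best: vehicle 1 HQ → H3 → R6 → HQ = 30; vehicle 2 HQ → P1 → R7 → HQ = 72; combined 102.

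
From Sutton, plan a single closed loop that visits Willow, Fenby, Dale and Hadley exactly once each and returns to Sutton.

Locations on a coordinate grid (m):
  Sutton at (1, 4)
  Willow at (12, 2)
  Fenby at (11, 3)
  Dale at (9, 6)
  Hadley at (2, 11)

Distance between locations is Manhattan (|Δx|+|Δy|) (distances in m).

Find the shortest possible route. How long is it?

With 4 stops there are 4!/2 = 12 distinct round trips (a route and its reverse cost the same).
Sutton - Willow - Fenby - Dale - Hadley - Sutton: 13+2+5+12+8 = 40
Sutton - Willow - Fenby - Hadley - Dale - Sutton: 13+2+17+12+10 = 54
Sutton - Willow - Dale - Fenby - Hadley - Sutton: 13+7+5+17+8 = 50
Sutton - Willow - Dale - Hadley - Fenby - Sutton: 13+7+12+17+11 = 60
Sutton - Willow - Hadley - Fenby - Dale - Sutton: 13+19+17+5+10 = 64
Sutton - Willow - Hadley - Dale - Fenby - Sutton: 13+19+12+5+11 = 60
Sutton - Fenby - Willow - Dale - Hadley - Sutton: 11+2+7+12+8 = 40
Sutton - Fenby - Willow - Hadley - Dale - Sutton: 11+2+19+12+10 = 54
Sutton - Fenby - Dale - Willow - Hadley - Sutton: 11+5+7+19+8 = 50
Sutton - Fenby - Hadley - Willow - Dale - Sutton: 11+17+19+7+10 = 64
Sutton - Dale - Willow - Fenby - Hadley - Sutton: 10+7+2+17+8 = 44
Sutton - Dale - Fenby - Willow - Hadley - Sutton: 10+5+2+19+8 = 44
The minimum is 40.
One optimal route: Sutton → Willow → Fenby → Dale → Hadley → Sutton (or its reverse).

Shortest round trip = 40 m.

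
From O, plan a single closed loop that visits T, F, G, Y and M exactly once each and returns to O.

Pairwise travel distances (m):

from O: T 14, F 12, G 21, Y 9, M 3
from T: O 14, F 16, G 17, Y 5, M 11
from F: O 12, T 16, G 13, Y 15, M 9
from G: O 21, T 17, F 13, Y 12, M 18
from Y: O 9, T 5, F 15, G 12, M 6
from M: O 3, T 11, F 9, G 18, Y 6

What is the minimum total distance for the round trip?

There are 60 distinct closed tours to check (reversals are equivalent).
O - T - F - G - Y - M - O: 14+16+13+12+6+3 = 64
O - T - F - G - M - Y - O: 14+16+13+18+6+9 = 76
O - T - F - Y - G - M - O: 14+16+15+12+18+3 = 78
O - T - F - Y - M - G - O: 14+16+15+6+18+21 = 90
O - T - F - M - G - Y - O: 14+16+9+18+12+9 = 78
O - T - F - M - Y - G - O: 14+16+9+6+12+21 = 78
O - T - G - F - Y - M - O: 14+17+13+15+6+3 = 68
O - T - G - F - M - Y - O: 14+17+13+9+6+9 = 68
O - T - G - Y - F - M - O: 14+17+12+15+9+3 = 70
O - T - G - Y - M - F - O: 14+17+12+6+9+12 = 70
O - T - G - M - F - Y - O: 14+17+18+9+15+9 = 82
O - T - G - M - Y - F - O: 14+17+18+6+15+12 = 82
O - T - Y - F - G - M - O: 14+5+15+13+18+3 = 68
O - T - Y - F - M - G - O: 14+5+15+9+18+21 = 82
… (46 more)
O - T - Y - G - F - M - O: 14+5+12+13+9+3 = 56  ← best
The minimum is 56.
One optimal route: O → T → Y → G → F → M → O (or its reverse).

Shortest round trip = 56 m.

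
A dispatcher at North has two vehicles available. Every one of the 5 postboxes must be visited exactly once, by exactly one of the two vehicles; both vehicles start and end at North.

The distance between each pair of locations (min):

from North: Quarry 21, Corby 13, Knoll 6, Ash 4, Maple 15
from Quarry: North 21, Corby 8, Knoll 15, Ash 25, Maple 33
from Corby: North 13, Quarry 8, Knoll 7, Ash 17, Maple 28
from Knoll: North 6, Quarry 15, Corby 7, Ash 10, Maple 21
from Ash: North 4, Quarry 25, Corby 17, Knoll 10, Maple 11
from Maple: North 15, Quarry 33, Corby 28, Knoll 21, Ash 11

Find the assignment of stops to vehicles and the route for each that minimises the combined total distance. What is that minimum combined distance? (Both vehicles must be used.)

Try each way of splitting the stops between the two vehicles (each non-empty) and, for each split, find the best tour for each vehicle:
  {Quarry} + {Corby, Knoll, Ash, Maple}: 42 + 56 = 98
  {Corby} + {Quarry, Knoll, Ash, Maple}: 26 + 69 = 95
  {Quarry, Corby} + {Knoll, Ash, Maple}: 42 + 42 = 84
  {Knoll} + {Quarry, Corby, Ash, Maple}: 12 + 69 = 81
  {Quarry, Knoll} + {Corby, Ash, Maple}: 42 + 56 = 98
  {Corby, Knoll} + {Quarry, Ash, Maple}: 26 + 69 = 95
  … (15 splits in total)
  {Quarry, Corby, Knoll} + {Ash, Maple}: 42 + 30 = 72  ← best
Best: vehicle 1 North → Quarry → Corby → Knoll → North = 42; vehicle 2 North → Ash → Maple → North = 30; combined 72.

Minimum combined distance: 72 min.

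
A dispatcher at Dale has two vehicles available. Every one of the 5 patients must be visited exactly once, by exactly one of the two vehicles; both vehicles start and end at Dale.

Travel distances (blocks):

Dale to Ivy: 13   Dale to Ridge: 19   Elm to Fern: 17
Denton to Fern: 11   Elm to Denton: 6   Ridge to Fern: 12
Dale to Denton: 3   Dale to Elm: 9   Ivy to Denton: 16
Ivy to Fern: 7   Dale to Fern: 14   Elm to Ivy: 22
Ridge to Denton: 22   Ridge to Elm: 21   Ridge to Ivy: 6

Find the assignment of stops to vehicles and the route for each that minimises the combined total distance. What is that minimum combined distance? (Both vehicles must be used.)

63 blocks — the smallest possible combined total.

There are 2^4 − 1 = 15 ways to divide the 5 stops into two non-empty groups. For each, the best each vehicle can do is its own shortest tour through its group:
  {Ridge} + {Elm, Ivy, Denton, Fern}: 38 + 46 = 84
  {Elm} + {Ridge, Ivy, Denton, Fern}: 18 + 45 = 63
  {Ridge, Elm} + {Ivy, Denton, Fern}: 49 + 34 = 83
  {Ivy} + {Ridge, Elm, Denton, Fern}: 26 + 56 = 82
  {Ridge, Ivy} + {Elm, Denton, Fern}: 38 + 40 = 78
  {Elm, Ivy} + {Ridge, Denton, Fern}: 44 + 45 = 89
  … (15 splits in total)
Best: vehicle 1 Dale → Elm → Dale = 18; vehicle 2 Dale → Ivy → Ridge → Fern → Denton → Dale = 45; combined 63.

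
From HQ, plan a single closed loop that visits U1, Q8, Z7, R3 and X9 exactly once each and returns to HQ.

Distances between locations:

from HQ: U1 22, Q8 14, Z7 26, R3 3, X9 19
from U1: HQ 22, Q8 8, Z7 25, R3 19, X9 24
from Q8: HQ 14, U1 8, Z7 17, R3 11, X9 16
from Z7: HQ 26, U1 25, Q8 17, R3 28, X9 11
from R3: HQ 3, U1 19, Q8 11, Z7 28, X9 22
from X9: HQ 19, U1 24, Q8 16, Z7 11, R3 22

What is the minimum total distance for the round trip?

Minimum total distance: 77.

HQ-U1-Q8-Z7-R3-X9-HQ: 22+8+17+28+22+19 = 116
HQ-U1-Q8-Z7-X9-R3-HQ: 22+8+17+11+22+3 = 83
HQ-U1-Q8-R3-Z7-X9-HQ: 22+8+11+28+11+19 = 99
HQ-U1-Q8-R3-X9-Z7-HQ: 22+8+11+22+11+26 = 100
HQ-U1-Q8-X9-Z7-R3-HQ: 22+8+16+11+28+3 = 88
HQ-U1-Q8-X9-R3-Z7-HQ: 22+8+16+22+28+26 = 122
HQ-U1-Z7-Q8-R3-X9-HQ: 22+25+17+11+22+19 = 116
HQ-U1-Z7-Q8-X9-R3-HQ: 22+25+17+16+22+3 = 105
HQ-U1-Z7-R3-Q8-X9-HQ: 22+25+28+11+16+19 = 121
HQ-U1-Z7-R3-X9-Q8-HQ: 22+25+28+22+16+14 = 127
HQ-U1-Z7-X9-Q8-R3-HQ: 22+25+11+16+11+3 = 88
HQ-U1-Z7-X9-R3-Q8-HQ: 22+25+11+22+11+14 = 105
HQ-U1-R3-Q8-Z7-X9-HQ: 22+19+11+17+11+19 = 99
HQ-U1-R3-Q8-X9-Z7-HQ: 22+19+11+16+11+26 = 105
… (46 more)
HQ-R3-U1-Q8-Z7-X9-HQ: 3+19+8+17+11+19 = 77  ← best
The minimum is 77.
One optimal route: HQ → R3 → U1 → Q8 → Z7 → X9 → HQ (or its reverse).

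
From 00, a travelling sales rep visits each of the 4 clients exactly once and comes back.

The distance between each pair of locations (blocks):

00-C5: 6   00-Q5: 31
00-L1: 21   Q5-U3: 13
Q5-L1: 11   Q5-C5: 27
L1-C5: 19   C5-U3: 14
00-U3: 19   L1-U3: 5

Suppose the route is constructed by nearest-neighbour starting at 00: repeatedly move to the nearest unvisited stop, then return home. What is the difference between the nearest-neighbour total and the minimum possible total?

00: C5=6, U3=19, L1=21, Q5=31 ⇒ C5
C5: U3=14, L1=19, Q5=27 ⇒ U3
U3: L1=5, Q5=13 ⇒ L1
L1: Q5=11 ⇒ Q5
NN route 00 → C5 → U3 → L1 → Q5 → 00 costs 67.
Optimal: 00 → L1 → Q5 → U3 → C5 → 00 costs 65 (by enumerating all 12 distinct tours).
Excess = 67 − 65 = 2.

The nearest-neighbour route is 2 blocks longer than optimal.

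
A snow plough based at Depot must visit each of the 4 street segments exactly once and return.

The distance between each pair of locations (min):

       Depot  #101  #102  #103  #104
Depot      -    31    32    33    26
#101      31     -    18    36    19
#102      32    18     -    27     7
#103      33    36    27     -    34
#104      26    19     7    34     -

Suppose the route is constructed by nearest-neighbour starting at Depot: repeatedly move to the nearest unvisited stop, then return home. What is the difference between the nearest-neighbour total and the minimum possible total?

3 min longer than the optimal tour.

Depot: #104=26, #101=31, #102=32, #103=33 ⇒ #104
#104: #102=7, #101=19, #103=34 ⇒ #102
#102: #101=18, #103=27 ⇒ #101
#101: #103=36 ⇒ #103
NN route Depot → #104 → #102 → #101 → #103 → Depot costs 120.
Optimal: Depot → #101 → #104 → #102 → #103 → Depot costs 117 (by enumerating all 12 distinct tours).
Excess = 120 − 117 = 3.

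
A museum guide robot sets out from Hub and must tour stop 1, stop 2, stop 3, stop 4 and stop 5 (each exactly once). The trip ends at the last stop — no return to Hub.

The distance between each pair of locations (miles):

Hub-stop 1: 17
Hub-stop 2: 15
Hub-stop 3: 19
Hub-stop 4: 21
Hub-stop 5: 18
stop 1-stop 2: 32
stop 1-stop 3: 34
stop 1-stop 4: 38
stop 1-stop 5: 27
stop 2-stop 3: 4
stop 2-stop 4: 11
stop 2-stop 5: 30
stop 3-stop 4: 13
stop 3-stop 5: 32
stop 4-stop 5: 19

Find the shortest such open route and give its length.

Shortest open route: 78 miles.

There are 5! = 120 possible orderings.
Hub → stop 1 → stop 2 → stop 3 → stop 4 → stop 5: 17+32+4+13+19 = 85
Hub → stop 1 → stop 2 → stop 3 → stop 5 → stop 4: 17+32+4+32+19 = 104
Hub → stop 1 → stop 2 → stop 4 → stop 3 → stop 5: 17+32+11+13+32 = 105
Hub → stop 1 → stop 2 → stop 4 → stop 5 → stop 3: 17+32+11+19+32 = 111
Hub → stop 1 → stop 2 → stop 5 → stop 3 → stop 4: 17+32+30+32+13 = 124
Hub → stop 1 → stop 2 → stop 5 → stop 4 → stop 3: 17+32+30+19+13 = 111
Hub → stop 1 → stop 3 → stop 2 → stop 4 → stop 5: 17+34+4+11+19 = 85
Hub → stop 1 → stop 3 → stop 2 → stop 5 → stop 4: 17+34+4+30+19 = 104
Hub → stop 1 → stop 3 → stop 4 → stop 2 → stop 5: 17+34+13+11+30 = 105
Hub → stop 1 → stop 3 → stop 4 → stop 5 → stop 2: 17+34+13+19+30 = 113
Hub → stop 1 → stop 3 → stop 5 → stop 2 → stop 4: 17+34+32+30+11 = 124
Hub → stop 1 → stop 3 → stop 5 → stop 4 → stop 2: 17+34+32+19+11 = 113
Hub → stop 1 → stop 4 → stop 2 → stop 3 → stop 5: 17+38+11+4+32 = 102
Hub → stop 1 → stop 4 → stop 2 → stop 5 → stop 3: 17+38+11+30+32 = 128
… (106 more)
Hub → stop 1 → stop 5 → stop 4 → stop 2 → stop 3: 17+27+19+11+4 = 78  ← best
The minimum is 78.
One shortest path: Hub → stop 1 → stop 5 → stop 4 → stop 2 → stop 3.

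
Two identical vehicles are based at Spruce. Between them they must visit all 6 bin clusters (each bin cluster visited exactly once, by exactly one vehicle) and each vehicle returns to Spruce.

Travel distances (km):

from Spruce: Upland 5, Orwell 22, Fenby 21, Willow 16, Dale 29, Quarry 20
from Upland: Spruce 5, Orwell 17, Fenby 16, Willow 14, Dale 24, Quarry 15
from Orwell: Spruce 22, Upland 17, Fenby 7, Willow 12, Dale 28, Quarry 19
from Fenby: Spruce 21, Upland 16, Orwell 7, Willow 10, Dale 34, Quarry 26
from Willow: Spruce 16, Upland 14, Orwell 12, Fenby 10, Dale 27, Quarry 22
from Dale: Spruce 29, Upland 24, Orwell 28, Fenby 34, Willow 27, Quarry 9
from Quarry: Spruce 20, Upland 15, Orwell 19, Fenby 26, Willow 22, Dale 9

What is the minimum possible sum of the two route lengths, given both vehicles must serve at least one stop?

Minimum combined distance: 100 km.

Check every non-empty split of the stops between the two vehicles; for each half take its own optimal tour:
  {Upland} + {Orwell, Fenby, Willow, Dale, Quarry}: 10 + 90 = 100
  {Orwell} + {Upland, Fenby, Willow, Dale, Quarry}: 44 + 87 = 131
  {Upland, Orwell} + {Fenby, Willow, Dale, Quarry}: 44 + 87 = 131
  {Fenby} + {Upland, Orwell, Willow, Dale, Quarry}: 42 + 85 = 127
  {Upland, Fenby} + {Orwell, Willow, Dale, Quarry}: 42 + 85 = 127
  {Orwell, Fenby} + {Upland, Willow, Dale, Quarry}: 50 + 72 = 122
  … (31 splits in total)
Best: vehicle 1 Spruce → Upland → Spruce = 10; vehicle 2 Spruce → Willow → Fenby → Orwell → Dale → Quarry → Spruce = 90; combined 100.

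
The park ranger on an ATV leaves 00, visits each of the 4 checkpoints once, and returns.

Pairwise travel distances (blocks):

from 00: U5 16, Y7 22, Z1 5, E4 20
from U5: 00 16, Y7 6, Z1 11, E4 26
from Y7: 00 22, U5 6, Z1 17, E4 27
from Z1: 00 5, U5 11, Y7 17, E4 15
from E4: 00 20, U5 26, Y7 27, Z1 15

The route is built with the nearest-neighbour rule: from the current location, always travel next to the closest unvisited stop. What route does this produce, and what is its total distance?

Total distance 69 blocks via the nearest-neighbour route 00 → Z1 → U5 → Y7 → E4 → 00.

00 → [Z1:5 / U5:16 / E4:20 / Y7:22] → Z1 (5)
Z1 → [U5:11 / E4:15 / Y7:17] → U5 (11)
U5 → [Y7:6 / E4:26] → Y7 (6)
Y7 → [E4:27] → E4 (27)
Return E4→00: 20.
Total = 5 + 11 + 6 + 27 + 20 = 69.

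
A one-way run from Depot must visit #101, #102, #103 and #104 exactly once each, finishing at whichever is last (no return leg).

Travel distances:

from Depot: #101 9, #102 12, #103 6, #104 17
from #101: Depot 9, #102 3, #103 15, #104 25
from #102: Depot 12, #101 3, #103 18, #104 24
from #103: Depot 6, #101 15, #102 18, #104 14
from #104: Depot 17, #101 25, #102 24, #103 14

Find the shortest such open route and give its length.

44 — the minimum one-way total.

There are 4! = 24 possible orderings.
Depot→#101→#102→#103→#104: 9+3+18+14 = 44
Depot→#101→#102→#104→#103: 9+3+24+14 = 50
Depot→#101→#103→#102→#104: 9+15+18+24 = 66
Depot→#101→#103→#104→#102: 9+15+14+24 = 62
Depot→#101→#104→#102→#103: 9+25+24+18 = 76
Depot→#101→#104→#103→#102: 9+25+14+18 = 66
Depot→#102→#101→#103→#104: 12+3+15+14 = 44
Depot→#102→#101→#104→#103: 12+3+25+14 = 54
Depot→#102→#103→#101→#104: 12+18+15+25 = 70
Depot→#102→#103→#104→#101: 12+18+14+25 = 69
Depot→#102→#104→#101→#103: 12+24+25+15 = 76
Depot→#102→#104→#103→#101: 12+24+14+15 = 65
Depot→#103→#101→#102→#104: 6+15+3+24 = 48
Depot→#103→#101→#104→#102: 6+15+25+24 = 70
… (10 more)
The minimum is 44.
One shortest path: Depot → #101 → #102 → #103 → #104.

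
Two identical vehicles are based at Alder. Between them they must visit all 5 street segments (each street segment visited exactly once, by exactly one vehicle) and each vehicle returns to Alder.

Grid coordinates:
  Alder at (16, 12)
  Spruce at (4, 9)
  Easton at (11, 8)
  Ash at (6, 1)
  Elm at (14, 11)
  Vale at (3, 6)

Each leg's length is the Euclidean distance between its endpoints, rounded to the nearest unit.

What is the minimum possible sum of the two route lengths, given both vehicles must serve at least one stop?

There are 2^4 − 1 = 15 ways to divide the 5 stops into two non-empty groups. For each, the best each vehicle can do is its own shortest tour through its group:
  {Spruce} + {Easton, Ash, Elm, Vale}: 24 + 35 = 59
  {Easton} + {Spruce, Ash, Elm, Vale}: 12 + 36 = 48
  {Spruce, Easton} + {Ash, Elm, Vale}: 25 + 35 = 60
  {Ash} + {Spruce, Easton, Elm, Vale}: 30 + 29 = 59
  {Spruce, Ash} + {Easton, Elm, Vale}: 35 + 28 = 63
  {Easton, Ash} + {Spruce, Elm, Vale}: 30 + 29 = 59
  … (15 splits in total)
  {Elm} + {Spruce, Easton, Ash, Vale}: 4 + 36 = 40  ← best
Best: vehicle 1 Alder → Elm → Alder = 4; vehicle 2 Alder → Spruce → Vale → Ash → Easton → Alder = 36; combined 40.

Minimum combined distance: 40.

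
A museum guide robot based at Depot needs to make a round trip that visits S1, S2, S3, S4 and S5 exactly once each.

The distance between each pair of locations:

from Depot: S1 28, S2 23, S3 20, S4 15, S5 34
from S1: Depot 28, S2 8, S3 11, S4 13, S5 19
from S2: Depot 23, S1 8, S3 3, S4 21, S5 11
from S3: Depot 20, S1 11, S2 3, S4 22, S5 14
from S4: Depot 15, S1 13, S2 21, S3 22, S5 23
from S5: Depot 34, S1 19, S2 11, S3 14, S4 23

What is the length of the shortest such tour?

Depot - S1 - S2 - S3 - S4 - S5 - Depot: 28+8+3+22+23+34 = 118
Depot - S1 - S2 - S3 - S5 - S4 - Depot: 28+8+3+14+23+15 = 91
Depot - S1 - S2 - S4 - S3 - S5 - Depot: 28+8+21+22+14+34 = 127
Depot - S1 - S2 - S4 - S5 - S3 - Depot: 28+8+21+23+14+20 = 114
Depot - S1 - S2 - S5 - S3 - S4 - Depot: 28+8+11+14+22+15 = 98
Depot - S1 - S2 - S5 - S4 - S3 - Depot: 28+8+11+23+22+20 = 112
Depot - S1 - S3 - S2 - S4 - S5 - Depot: 28+11+3+21+23+34 = 120
Depot - S1 - S3 - S2 - S5 - S4 - Depot: 28+11+3+11+23+15 = 91
Depot - S1 - S3 - S4 - S2 - S5 - Depot: 28+11+22+21+11+34 = 127
Depot - S1 - S3 - S4 - S5 - S2 - Depot: 28+11+22+23+11+23 = 118
Depot - S1 - S3 - S5 - S2 - S4 - Depot: 28+11+14+11+21+15 = 100
Depot - S1 - S3 - S5 - S4 - S2 - Depot: 28+11+14+23+21+23 = 120
Depot - S1 - S4 - S2 - S3 - S5 - Depot: 28+13+21+3+14+34 = 113
Depot - S1 - S4 - S2 - S5 - S3 - Depot: 28+13+21+11+14+20 = 107
… (46 more)
Depot - S3 - S2 - S5 - S1 - S4 - Depot: 20+3+11+19+13+15 = 81  ← best
The minimum is 81.
One optimal route: Depot → S3 → S2 → S5 → S1 → S4 → Depot (or its reverse).

81 — the shortest possible round trip.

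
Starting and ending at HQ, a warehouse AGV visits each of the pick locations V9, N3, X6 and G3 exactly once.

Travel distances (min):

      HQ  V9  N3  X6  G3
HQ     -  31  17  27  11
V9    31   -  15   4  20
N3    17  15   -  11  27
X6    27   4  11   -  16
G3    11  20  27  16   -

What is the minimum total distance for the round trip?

63 min — the shortest possible round trip.

There are 12 distinct closed tours to check (reversals are equivalent).
HQ → V9 → N3 → X6 → G3 → HQ: 31+15+11+16+11 = 84
HQ → V9 → N3 → G3 → X6 → HQ: 31+15+27+16+27 = 116
HQ → V9 → X6 → N3 → G3 → HQ: 31+4+11+27+11 = 84
HQ → V9 → X6 → G3 → N3 → HQ: 31+4+16+27+17 = 95
HQ → V9 → G3 → N3 → X6 → HQ: 31+20+27+11+27 = 116
HQ → V9 → G3 → X6 → N3 → HQ: 31+20+16+11+17 = 95
HQ → N3 → V9 → X6 → G3 → HQ: 17+15+4+16+11 = 63
HQ → N3 → V9 → G3 → X6 → HQ: 17+15+20+16+27 = 95
HQ → N3 → X6 → V9 → G3 → HQ: 17+11+4+20+11 = 63
HQ → N3 → G3 → V9 → X6 → HQ: 17+27+20+4+27 = 95
HQ → X6 → V9 → N3 → G3 → HQ: 27+4+15+27+11 = 84
HQ → X6 → N3 → V9 → G3 → HQ: 27+11+15+20+11 = 84
The minimum is 63.
One optimal route: HQ → N3 → V9 → X6 → G3 → HQ (or its reverse).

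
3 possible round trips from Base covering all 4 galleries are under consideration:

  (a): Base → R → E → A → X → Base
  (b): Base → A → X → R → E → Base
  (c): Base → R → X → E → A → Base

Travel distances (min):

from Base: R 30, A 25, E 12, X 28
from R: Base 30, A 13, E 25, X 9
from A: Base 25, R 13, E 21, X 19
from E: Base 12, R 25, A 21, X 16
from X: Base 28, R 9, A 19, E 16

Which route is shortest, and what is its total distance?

Shortest is (b), total 90 min.

(a): 30 + 25 + 21 + 19 + 28 = 123
(b): 25 + 19 + 9 + 25 + 12 = 90
(c): 30 + 9 + 16 + 21 + 25 = 101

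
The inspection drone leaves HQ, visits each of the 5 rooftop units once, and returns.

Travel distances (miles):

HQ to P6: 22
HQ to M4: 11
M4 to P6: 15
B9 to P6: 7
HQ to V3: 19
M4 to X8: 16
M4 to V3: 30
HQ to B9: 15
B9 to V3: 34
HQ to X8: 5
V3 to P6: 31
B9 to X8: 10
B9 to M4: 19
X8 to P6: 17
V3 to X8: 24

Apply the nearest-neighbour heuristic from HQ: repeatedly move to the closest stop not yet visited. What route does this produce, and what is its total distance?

From HQ: distances to unvisited — X8=5, M4=11, B9=15, V3=19, P6=22. Nearest is X8 (5).
From X8: distances to unvisited — B9=10, M4=16, P6=17, V3=24. Nearest is B9 (10).
From B9: distances to unvisited — P6=7, M4=19, V3=34. Nearest is P6 (7).
From P6: distances to unvisited — M4=15, V3=31. Nearest is M4 (15).
From M4: distances to unvisited — V3=30. Nearest is V3 (30).
Return V3→HQ: 19.
Total = 5 + 10 + 7 + 15 + 30 + 19 = 86.

Total distance 86 miles via the nearest-neighbour route HQ → X8 → B9 → P6 → M4 → V3 → HQ.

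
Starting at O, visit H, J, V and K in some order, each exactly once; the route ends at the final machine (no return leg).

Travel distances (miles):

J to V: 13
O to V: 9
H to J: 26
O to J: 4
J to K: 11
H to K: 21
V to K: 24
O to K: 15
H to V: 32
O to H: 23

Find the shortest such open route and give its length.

Shortest open route: 54 miles.

There are 4! = 24 possible orderings.
O → H → J → V → K: 23+26+13+24 = 86
O → H → J → K → V: 23+26+11+24 = 84
O → H → V → J → K: 23+32+13+11 = 79
O → H → V → K → J: 23+32+24+11 = 90
O → H → K → J → V: 23+21+11+13 = 68
O → H → K → V → J: 23+21+24+13 = 81
O → J → H → V → K: 4+26+32+24 = 86
O → J → H → K → V: 4+26+21+24 = 75
O → J → V → H → K: 4+13+32+21 = 70
O → J → V → K → H: 4+13+24+21 = 62
O → J → K → H → V: 4+11+21+32 = 68
O → J → K → V → H: 4+11+24+32 = 71
O → V → H → J → K: 9+32+26+11 = 78
O → V → H → K → J: 9+32+21+11 = 73
… (10 more)
O → V → J → K → H: 9+13+11+21 = 54  ← best
The minimum is 54.
One shortest path: O → V → J → K → H.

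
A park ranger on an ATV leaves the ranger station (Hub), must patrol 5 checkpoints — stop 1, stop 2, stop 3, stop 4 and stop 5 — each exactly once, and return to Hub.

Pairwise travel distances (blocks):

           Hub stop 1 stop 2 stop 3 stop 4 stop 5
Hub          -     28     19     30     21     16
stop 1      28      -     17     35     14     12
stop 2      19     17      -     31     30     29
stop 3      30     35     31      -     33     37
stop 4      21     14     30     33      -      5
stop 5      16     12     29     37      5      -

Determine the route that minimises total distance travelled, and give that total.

With 5 stops there are 5!/2 = 60 distinct round trips (a route and its reverse cost the same).
Hub→stop 1→stop 2→stop 3→stop 4→stop 5→Hub: 28+17+31+33+5+16 = 130
Hub→stop 1→stop 2→stop 3→stop 5→stop 4→Hub: 28+17+31+37+5+21 = 139
Hub→stop 1→stop 2→stop 4→stop 3→stop 5→Hub: 28+17+30+33+37+16 = 161
Hub→stop 1→stop 2→stop 4→stop 5→stop 3→Hub: 28+17+30+5+37+30 = 147
Hub→stop 1→stop 2→stop 5→stop 3→stop 4→Hub: 28+17+29+37+33+21 = 165
Hub→stop 1→stop 2→stop 5→stop 4→stop 3→Hub: 28+17+29+5+33+30 = 142
Hub→stop 1→stop 3→stop 2→stop 4→stop 5→Hub: 28+35+31+30+5+16 = 145
Hub→stop 1→stop 3→stop 2→stop 5→stop 4→Hub: 28+35+31+29+5+21 = 149
Hub→stop 1→stop 3→stop 4→stop 2→stop 5→Hub: 28+35+33+30+29+16 = 171
Hub→stop 1→stop 3→stop 4→stop 5→stop 2→Hub: 28+35+33+5+29+19 = 149
Hub→stop 1→stop 3→stop 5→stop 2→stop 4→Hub: 28+35+37+29+30+21 = 180
Hub→stop 1→stop 3→stop 5→stop 4→stop 2→Hub: 28+35+37+5+30+19 = 154
Hub→stop 1→stop 4→stop 2→stop 3→stop 5→Hub: 28+14+30+31+37+16 = 156
Hub→stop 1→stop 4→stop 2→stop 5→stop 3→Hub: 28+14+30+29+37+30 = 168
… (46 more)
Hub→stop 3→stop 2→stop 1→stop 4→stop 5→Hub: 30+31+17+14+5+16 = 113  ← best
The minimum is 113.
One optimal route: Hub → stop 3 → stop 2 → stop 1 → stop 4 → stop 5 → Hub (or its reverse).

Minimum total distance: 113 blocks.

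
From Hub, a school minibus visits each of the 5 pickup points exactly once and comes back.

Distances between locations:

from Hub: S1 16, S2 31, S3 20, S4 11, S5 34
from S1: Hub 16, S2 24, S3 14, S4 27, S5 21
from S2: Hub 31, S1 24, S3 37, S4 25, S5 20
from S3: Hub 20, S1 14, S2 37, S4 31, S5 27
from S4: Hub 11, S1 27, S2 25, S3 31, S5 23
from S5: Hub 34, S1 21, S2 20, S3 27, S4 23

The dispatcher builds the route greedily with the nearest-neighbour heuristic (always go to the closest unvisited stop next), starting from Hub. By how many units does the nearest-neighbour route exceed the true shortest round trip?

The nearest-neighbour route is 1 longer than optimal.

Hub: S4=11, S1=16, S3=20, S2=31, S5=34 ⇒ S4
S4: S5=23, S2=25, S1=27, S3=31 ⇒ S5
S5: S2=20, S1=21, S3=27 ⇒ S2
S2: S1=24, S3=37 ⇒ S1
S1: S3=14 ⇒ S3
NN route Hub → S4 → S5 → S2 → S1 → S3 → Hub costs 112.
Optimal: Hub → S3 → S1 → S5 → S2 → S4 → Hub costs 111 (by enumerating all 60 distinct tours).
Excess = 112 − 111 = 1.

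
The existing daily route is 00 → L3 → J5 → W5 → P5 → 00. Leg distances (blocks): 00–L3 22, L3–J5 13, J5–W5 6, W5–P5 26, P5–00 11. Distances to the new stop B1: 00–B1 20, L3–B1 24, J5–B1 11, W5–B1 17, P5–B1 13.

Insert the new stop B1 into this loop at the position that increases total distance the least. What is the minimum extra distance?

Minimum extra distance: 4 blocks, inserting B1 between W5 and P5.

Insertion cost between consecutive stops i–j is d(i,B1) + d(B1,j) − d(i,j):
  between 00 and L3: 20 + 24 − 22 = 22
  between L3 and J5: 24 + 11 − 13 = 22
  between J5 and W5: 11 + 17 − 6 = 22
  between W5 and P5: 17 + 13 − 26 = 4
  between P5 and 00: 13 + 20 − 11 = 22
Cheapest insertion is between W5 and P5, adding 4.
New total = 78 + 4 = 82.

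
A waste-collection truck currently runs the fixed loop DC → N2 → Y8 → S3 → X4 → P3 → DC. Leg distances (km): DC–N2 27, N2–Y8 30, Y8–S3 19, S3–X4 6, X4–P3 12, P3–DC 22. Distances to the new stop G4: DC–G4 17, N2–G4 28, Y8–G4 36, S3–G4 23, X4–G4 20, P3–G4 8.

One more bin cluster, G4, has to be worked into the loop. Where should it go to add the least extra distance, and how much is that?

Insertion cost between consecutive stops i–j is d(i,G4) + d(G4,j) − d(i,j):
  between DC and N2: 17 + 28 − 27 = 18
  between N2 and Y8: 28 + 36 − 30 = 34
  between Y8 and S3: 36 + 23 − 19 = 40
  between S3 and X4: 23 + 20 − 6 = 37
  between X4 and P3: 20 + 8 − 12 = 16
  between P3 and DC: 8 + 17 − 22 = 3
Cheapest insertion is between P3 and DC, adding 3.
New total = 116 + 3 = 119.

Adding 3 km by placing G4 on the P3–DC leg.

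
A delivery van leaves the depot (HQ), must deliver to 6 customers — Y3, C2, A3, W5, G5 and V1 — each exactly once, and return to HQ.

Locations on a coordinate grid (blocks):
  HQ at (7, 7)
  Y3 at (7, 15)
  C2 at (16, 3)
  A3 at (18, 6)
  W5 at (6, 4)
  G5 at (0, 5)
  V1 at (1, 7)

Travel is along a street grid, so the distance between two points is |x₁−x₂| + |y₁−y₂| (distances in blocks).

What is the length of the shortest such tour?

HQ-Y3-C2-A3-W5-G5-V1-HQ: 8+21+5+14+7+3+6 = 64
HQ-Y3-C2-A3-W5-V1-G5-HQ: 8+21+5+14+8+3+9 = 68
HQ-Y3-C2-A3-G5-W5-V1-HQ: 8+21+5+19+7+8+6 = 74
HQ-Y3-C2-A3-G5-V1-W5-HQ: 8+21+5+19+3+8+4 = 68
HQ-Y3-C2-A3-V1-W5-G5-HQ: 8+21+5+18+8+7+9 = 76
HQ-Y3-C2-A3-V1-G5-W5-HQ: 8+21+5+18+3+7+4 = 66
HQ-Y3-C2-W5-A3-G5-V1-HQ: 8+21+11+14+19+3+6 = 82
HQ-Y3-C2-W5-A3-V1-G5-HQ: 8+21+11+14+18+3+9 = 84
… (352 more)
HQ-Y3-A3-C2-W5-G5-V1-HQ: 8+20+5+11+7+3+6 = 60  ← best
The minimum is 60.
One optimal route: HQ → Y3 → A3 → C2 → W5 → G5 → V1 → HQ (or its reverse).

Shortest round trip = 60 blocks.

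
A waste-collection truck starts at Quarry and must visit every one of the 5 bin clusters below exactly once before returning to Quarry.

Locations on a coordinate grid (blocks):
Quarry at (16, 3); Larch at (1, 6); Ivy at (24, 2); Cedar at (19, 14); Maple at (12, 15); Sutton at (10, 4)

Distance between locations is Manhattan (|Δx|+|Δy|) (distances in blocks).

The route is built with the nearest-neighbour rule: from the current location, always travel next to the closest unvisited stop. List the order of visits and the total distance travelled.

Quarry → [Sutton:7 / Ivy:9 / Cedar:14 / Maple:16 / Larch:18] → Sutton (7)
Sutton → [Larch:11 / Maple:13 / Ivy:16 / Cedar:19] → Larch (11)
Larch → [Maple:20 / Cedar:26 / Ivy:27] → Maple (20)
Maple → [Cedar:8 / Ivy:25] → Cedar (8)
Cedar → [Ivy:17] → Ivy (17)
Return Ivy→Quarry: 9.
Total = 7 + 11 + 20 + 8 + 17 + 9 = 72.

Total distance 72 blocks via the nearest-neighbour route Quarry → Sutton → Larch → Maple → Cedar → Ivy → Quarry.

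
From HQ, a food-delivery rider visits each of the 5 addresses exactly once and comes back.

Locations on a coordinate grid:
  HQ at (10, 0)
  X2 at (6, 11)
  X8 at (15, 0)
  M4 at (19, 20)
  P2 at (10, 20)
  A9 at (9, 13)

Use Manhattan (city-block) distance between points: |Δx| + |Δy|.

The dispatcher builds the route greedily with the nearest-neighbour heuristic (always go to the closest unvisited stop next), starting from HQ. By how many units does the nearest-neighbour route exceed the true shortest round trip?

The nearest-neighbour route is 14 longer than optimal.

From HQ: X8=5, A9=14, X2=15, P2=20, M4=29 → choose X8 (5).
From X8: A9=19, X2=20, M4=24, P2=25 → choose A9 (19).
From A9: X2=5, P2=8, M4=17 → choose X2 (5).
From X2: P2=13, M4=22 → choose P2 (13).
From P2: M4=9 → choose M4 (9).
NN route HQ → X8 → A9 → X2 → P2 → M4 → HQ costs 80.
Optimal: HQ → X2 → A9 → P2 → M4 → X8 → HQ costs 66 (by enumerating all 60 distinct tours).
Excess = 80 − 66 = 14.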